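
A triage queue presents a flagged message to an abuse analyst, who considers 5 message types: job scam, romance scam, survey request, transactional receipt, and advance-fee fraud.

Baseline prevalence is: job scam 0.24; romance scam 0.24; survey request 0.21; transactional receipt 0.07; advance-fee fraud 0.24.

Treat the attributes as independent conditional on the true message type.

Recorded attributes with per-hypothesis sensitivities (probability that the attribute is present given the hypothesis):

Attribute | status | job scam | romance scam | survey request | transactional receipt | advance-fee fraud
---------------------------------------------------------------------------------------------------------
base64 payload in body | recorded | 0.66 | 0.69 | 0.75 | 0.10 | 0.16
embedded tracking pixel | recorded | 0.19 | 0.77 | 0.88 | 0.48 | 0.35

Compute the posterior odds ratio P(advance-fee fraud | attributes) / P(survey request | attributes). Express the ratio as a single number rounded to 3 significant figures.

0.0970

The normalizing constant cancels in an odds ratio, so compute prior × likelihood for the two hypotheses only:
  advance-fee fraud: 0.24 × 0.16 × 0.35 = 0.01344
  survey request: 0.21 × 0.75 × 0.88 = 0.1386
Posterior odds = 0.01344 / 0.1386 ≈ 0.0970.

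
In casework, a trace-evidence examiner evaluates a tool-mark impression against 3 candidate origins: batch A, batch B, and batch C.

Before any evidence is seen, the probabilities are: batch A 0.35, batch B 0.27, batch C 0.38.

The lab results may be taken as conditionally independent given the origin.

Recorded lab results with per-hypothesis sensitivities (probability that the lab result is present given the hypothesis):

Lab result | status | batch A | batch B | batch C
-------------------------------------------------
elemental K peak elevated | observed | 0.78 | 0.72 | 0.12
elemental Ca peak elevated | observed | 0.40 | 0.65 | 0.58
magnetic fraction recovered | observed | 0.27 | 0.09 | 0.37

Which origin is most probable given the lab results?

Multiply each prior by the joint likelihood of the lab result pattern:
  batch A: 0.35 × 0.78 × 0.40 × 0.27 = 0.029484
  batch B: 0.27 × 0.72 × 0.65 × 0.09 = 0.011372
  batch C: 0.38 × 0.12 × 0.58 × 0.37 = 0.0097858
The unnormalized weights sum to 0.050642.
P(batch A | evidence) ≈ 0.029484 / 0.050642 ≈ 0.582
P(batch B | evidence) ≈ 0.011372 / 0.050642 ≈ 0.225
P(batch C | evidence) ≈ 0.0097858 / 0.050642 ≈ 0.193
The largest is 0.582, so batch A is most probable.

batch A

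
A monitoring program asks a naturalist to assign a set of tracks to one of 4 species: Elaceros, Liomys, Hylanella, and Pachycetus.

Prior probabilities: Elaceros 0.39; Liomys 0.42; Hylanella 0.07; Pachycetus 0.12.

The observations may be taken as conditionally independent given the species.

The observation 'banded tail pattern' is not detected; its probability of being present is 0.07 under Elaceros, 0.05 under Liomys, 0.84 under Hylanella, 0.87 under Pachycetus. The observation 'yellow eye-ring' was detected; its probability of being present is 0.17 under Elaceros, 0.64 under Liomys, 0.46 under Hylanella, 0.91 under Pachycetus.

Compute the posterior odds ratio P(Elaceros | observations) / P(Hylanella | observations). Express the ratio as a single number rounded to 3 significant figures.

The normalizing constant cancels in an odds ratio, so compute prior × likelihood for the two hypotheses only (using 1 − P(present | H) for each absent observation):
  Elaceros: 0.39 × (1 − 0.07) × 0.17 = 0.061659
  Hylanella: 0.07 × (1 − 0.84) × 0.46 = 0.005152
Odds(Elaceros : Hylanella) = 0.061659 / 0.005152 ≈ 12.0.

12.0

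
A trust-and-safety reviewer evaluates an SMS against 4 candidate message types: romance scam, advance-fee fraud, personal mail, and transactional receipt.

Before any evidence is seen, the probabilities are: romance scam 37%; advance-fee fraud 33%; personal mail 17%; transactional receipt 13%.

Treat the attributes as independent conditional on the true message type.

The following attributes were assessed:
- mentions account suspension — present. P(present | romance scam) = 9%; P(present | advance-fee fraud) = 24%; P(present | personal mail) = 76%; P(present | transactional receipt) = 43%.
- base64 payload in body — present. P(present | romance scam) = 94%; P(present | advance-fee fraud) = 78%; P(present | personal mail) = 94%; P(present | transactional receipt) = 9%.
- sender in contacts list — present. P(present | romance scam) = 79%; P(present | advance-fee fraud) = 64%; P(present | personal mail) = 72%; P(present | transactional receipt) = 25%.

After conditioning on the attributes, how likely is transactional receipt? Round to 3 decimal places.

0.008

Multiply each prior by the joint likelihood of the attribute pattern:
  romance scam: 0.37 × 0.09 × 0.94 × 0.79 = 0.024729
  advance-fee fraud: 0.33 × 0.24 × 0.78 × 0.64 = 0.039537
  personal mail: 0.17 × 0.76 × 0.94 × 0.72 = 0.087443
  transactional receipt: 0.13 × 0.43 × 0.09 × 0.25 = 0.0012577
Normalizing constant Z = 0.024729 + 0.039537 + 0.087443 + 0.0012577 = 0.15297.
P(transactional receipt | evidence) = 0.0012577 / 0.15297 ≈ 0.008.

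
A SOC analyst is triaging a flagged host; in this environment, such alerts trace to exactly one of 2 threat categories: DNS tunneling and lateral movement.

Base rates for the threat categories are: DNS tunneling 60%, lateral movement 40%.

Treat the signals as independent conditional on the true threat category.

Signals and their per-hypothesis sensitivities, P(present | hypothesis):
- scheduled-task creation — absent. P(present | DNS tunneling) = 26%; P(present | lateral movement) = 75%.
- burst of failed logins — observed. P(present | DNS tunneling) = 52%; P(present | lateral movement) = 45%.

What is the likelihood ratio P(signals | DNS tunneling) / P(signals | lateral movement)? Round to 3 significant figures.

3.42

Joint likelihood of the signal pattern under each hypothesis (using 1 − P(present | H) for each absent signal):
  DNS tunneling: (1 − 0.26) × 0.52 = 0.3848
  lateral movement: (1 − 0.75) × 0.45 = 0.1125
Bayes factor = 0.3848 / 0.1125 ≈ 3.42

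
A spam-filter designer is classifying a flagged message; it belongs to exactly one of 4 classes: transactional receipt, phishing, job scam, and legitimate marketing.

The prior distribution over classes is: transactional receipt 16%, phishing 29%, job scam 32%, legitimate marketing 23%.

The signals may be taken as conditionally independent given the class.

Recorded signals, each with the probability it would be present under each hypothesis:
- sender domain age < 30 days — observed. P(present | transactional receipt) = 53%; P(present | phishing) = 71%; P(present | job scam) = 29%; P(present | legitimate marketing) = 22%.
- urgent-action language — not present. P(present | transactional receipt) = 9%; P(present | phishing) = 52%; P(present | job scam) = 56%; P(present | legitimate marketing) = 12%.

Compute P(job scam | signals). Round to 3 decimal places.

By Bayes' rule with conditional independence, the unnormalized weight for each hypothesis is prior × ∏ likelihoods (using 1 − P(present | H) for each absent signal):
  transactional receipt: 0.16 × 0.53 × (1 − 0.09) = 0.077168
  phishing: 0.29 × 0.71 × (1 − 0.52) = 0.098832
  job scam: 0.32 × 0.29 × (1 − 0.56) = 0.040832
  legitimate marketing: 0.23 × 0.22 × (1 − 0.12) = 0.044528
The unnormalized weights sum to 0.26136.
P(job scam | evidence) = 0.040832 / 0.26136 ≈ 0.156.

0.156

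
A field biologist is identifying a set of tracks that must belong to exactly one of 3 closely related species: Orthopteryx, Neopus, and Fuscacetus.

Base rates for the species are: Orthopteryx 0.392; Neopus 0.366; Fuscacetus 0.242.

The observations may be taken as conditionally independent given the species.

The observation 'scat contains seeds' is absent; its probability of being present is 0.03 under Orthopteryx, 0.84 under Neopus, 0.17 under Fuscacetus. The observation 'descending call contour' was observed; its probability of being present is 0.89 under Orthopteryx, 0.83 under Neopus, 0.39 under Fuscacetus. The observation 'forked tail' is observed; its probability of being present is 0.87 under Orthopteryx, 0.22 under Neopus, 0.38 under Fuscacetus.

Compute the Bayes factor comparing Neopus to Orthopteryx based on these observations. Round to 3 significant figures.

Joint likelihood of the evidence pattern under each hypothesis (using 1 − P(present | H) for each absent observation):
  Neopus: (1 − 0.84) × 0.83 × 0.22 = 0.029216
  Orthopteryx: (1 − 0.03) × 0.89 × 0.87 = 0.75107
Bayes factor = 0.029216 / 0.75107 ≈ 0.0389

0.0389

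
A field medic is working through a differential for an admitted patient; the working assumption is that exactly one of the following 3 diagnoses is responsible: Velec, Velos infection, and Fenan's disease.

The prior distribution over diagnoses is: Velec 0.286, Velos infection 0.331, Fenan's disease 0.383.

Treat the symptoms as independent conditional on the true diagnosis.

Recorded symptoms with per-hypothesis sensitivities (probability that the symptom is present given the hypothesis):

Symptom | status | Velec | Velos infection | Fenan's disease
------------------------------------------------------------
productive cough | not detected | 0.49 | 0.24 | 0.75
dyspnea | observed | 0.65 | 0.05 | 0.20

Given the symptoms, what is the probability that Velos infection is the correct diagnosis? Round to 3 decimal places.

For each hypothesis, the unnormalized posterior weight is prior × product of the symptom likelihoods (using 1 − P(present | H) for each absent symptom):
  Velec: 0.286 × (1 − 0.49) × 0.65 = 0.094809
  Velos infection: 0.331 × (1 − 0.24) × 0.05 = 0.012578
  Fenan's disease: 0.383 × (1 − 0.75) × 0.20 = 0.01915
The unnormalized weights sum to 0.12654.
P(Velos infection | evidence) = 0.012578 / 0.12654 ≈ 0.099.

0.099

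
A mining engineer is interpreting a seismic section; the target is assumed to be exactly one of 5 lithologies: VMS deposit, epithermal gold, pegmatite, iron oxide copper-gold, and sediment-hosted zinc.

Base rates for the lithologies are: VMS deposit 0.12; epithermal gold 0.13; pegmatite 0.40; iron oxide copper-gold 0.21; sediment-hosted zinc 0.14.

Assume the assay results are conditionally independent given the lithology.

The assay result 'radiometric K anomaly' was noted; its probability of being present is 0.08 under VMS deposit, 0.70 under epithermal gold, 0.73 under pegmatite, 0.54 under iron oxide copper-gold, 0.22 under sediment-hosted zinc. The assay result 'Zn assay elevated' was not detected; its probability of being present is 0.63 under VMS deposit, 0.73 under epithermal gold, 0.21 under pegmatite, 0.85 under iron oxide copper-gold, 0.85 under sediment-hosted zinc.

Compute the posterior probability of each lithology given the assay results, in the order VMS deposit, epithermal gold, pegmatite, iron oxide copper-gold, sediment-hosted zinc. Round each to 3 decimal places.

By Bayes' rule with conditional independence, the unnormalized weight for each hypothesis is prior × ∏ likelihoods (using 1 − P(present | H) for each absent assay result):
  VMS deposit: 0.12 × 0.08 × (1 − 0.63) = 0.003552
  epithermal gold: 0.13 × 0.70 × (1 − 0.73) = 0.02457
  pegmatite: 0.40 × 0.73 × (1 − 0.21) = 0.23068
  iron oxide copper-gold: 0.21 × 0.54 × (1 − 0.85) = 0.01701
  sediment-hosted zinc: 0.14 × 0.22 × (1 − 0.85) = 0.00462
Normalizing constant Z = 0.003552 + 0.02457 + 0.23068 + 0.01701 + 0.00462 = 0.28043.
P(VMS deposit | evidence) = 0.003552 / 0.28043 ≈ 0.013
P(epithermal gold | evidence) = 0.02457 / 0.28043 ≈ 0.088
P(pegmatite | evidence) = 0.23068 / 0.28043 ≈ 0.823
P(iron oxide copper-gold | evidence) = 0.01701 / 0.28043 ≈ 0.061
P(sediment-hosted zinc | evidence) = 0.00462 / 0.28043 ≈ 0.016

0.013, 0.088, 0.823, 0.061, 0.016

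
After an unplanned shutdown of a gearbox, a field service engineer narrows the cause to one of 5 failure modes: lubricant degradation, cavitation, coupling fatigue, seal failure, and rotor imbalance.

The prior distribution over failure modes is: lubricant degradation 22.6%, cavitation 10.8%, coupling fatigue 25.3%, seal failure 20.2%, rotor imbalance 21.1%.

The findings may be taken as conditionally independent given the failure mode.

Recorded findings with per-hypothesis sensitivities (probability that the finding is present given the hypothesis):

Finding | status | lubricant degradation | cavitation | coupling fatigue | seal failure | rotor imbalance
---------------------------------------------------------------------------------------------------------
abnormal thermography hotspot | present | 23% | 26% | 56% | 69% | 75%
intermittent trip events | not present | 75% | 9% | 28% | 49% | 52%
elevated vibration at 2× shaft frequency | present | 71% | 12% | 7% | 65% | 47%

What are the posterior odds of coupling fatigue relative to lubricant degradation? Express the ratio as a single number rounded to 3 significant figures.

0.774

Posterior odds equal prior odds times the likelihood ratio; only the two competing hypotheses matter (using 1 − P(present | H) for each absent finding).
  coupling fatigue: 0.253 × 0.56 × (1 − 0.28) × 0.07 = 0.0071407
  lubricant degradation: 0.226 × 0.23 × (1 − 0.75) × 0.71 = 0.0092265
Odds(coupling fatigue : lubricant degradation) = 0.0071407 / 0.0092265 ≈ 0.774.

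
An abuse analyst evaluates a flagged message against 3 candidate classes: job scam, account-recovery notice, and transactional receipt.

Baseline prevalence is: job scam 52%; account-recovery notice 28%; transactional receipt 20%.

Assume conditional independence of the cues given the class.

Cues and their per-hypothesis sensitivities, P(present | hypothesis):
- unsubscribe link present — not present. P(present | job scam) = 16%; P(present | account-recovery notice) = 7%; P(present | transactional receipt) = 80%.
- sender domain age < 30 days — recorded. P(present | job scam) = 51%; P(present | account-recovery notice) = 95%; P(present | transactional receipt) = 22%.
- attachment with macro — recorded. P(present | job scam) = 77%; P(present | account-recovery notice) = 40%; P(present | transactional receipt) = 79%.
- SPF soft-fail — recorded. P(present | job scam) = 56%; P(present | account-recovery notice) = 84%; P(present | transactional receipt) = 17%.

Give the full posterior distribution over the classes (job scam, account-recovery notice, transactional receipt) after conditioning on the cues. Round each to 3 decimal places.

Multiply each prior by the joint likelihood of the cue pattern (using 1 − P(present | H) for each absent cue):
  job scam: 0.52 × (1 − 0.16) × 0.51 × 0.77 × 0.56 = 0.096058
  account-recovery notice: 0.28 × (1 − 0.07) × 0.95 × 0.40 × 0.84 = 0.08312
  transactional receipt: 0.20 × (1 − 0.80) × 0.22 × 0.79 × 0.17 = 0.0011818
The unnormalized weights sum to 0.18036.
P(job scam | evidence) = 0.096058 / 0.18036 ≈ 0.533
P(account-recovery notice | evidence) = 0.08312 / 0.18036 ≈ 0.461
P(transactional receipt | evidence) = 0.0011818 / 0.18036 ≈ 0.007

0.533, 0.461, 0.007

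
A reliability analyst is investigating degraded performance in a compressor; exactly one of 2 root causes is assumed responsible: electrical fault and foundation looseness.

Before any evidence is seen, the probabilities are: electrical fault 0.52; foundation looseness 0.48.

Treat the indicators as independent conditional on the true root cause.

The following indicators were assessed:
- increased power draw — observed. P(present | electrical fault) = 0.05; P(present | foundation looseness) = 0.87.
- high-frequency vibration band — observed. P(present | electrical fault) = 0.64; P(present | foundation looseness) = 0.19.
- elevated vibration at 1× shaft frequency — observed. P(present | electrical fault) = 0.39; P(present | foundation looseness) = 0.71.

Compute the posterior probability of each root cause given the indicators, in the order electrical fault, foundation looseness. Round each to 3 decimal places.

0.103, 0.897

Multiply each prior by the joint likelihood of the indicator pattern:
  electrical fault: 0.52 × 0.05 × 0.64 × 0.39 = 0.0064896
  foundation looseness: 0.48 × 0.87 × 0.19 × 0.71 = 0.056334
The unnormalized weights sum to 0.062824.
P(electrical fault | evidence) = 0.0064896 / 0.062824 ≈ 0.103
P(foundation looseness | evidence) = 0.056334 / 0.062824 ≈ 0.897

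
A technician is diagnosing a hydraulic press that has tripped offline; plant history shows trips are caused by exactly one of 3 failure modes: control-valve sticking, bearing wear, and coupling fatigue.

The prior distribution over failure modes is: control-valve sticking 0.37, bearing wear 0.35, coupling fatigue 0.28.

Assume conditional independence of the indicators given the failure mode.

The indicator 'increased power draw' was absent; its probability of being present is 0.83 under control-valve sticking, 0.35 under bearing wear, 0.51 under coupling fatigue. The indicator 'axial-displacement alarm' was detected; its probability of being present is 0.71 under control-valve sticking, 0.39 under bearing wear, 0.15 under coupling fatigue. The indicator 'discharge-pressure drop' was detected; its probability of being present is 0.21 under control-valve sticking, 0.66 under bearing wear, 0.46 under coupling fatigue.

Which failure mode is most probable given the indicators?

Multiply each prior by the joint likelihood of the indicator pattern (using 1 − P(present | H) for each absent indicator):
  control-valve sticking: 0.37 × (1 − 0.83) × 0.71 × 0.21 = 0.0093784
  bearing wear: 0.35 × (1 − 0.35) × 0.39 × 0.66 = 0.058558
  coupling fatigue: 0.28 × (1 − 0.51) × 0.15 × 0.46 = 0.0094668
Marginal likelihood of the evidence = 0.077404.
P(control-valve sticking | evidence) ≈ 0.0093784 / 0.077404 ≈ 0.121
P(bearing wear | evidence) ≈ 0.058558 / 0.077404 ≈ 0.757
P(coupling fatigue | evidence) ≈ 0.0094668 / 0.077404 ≈ 0.122
The largest is 0.757, so bearing wear is most probable.

bearing wear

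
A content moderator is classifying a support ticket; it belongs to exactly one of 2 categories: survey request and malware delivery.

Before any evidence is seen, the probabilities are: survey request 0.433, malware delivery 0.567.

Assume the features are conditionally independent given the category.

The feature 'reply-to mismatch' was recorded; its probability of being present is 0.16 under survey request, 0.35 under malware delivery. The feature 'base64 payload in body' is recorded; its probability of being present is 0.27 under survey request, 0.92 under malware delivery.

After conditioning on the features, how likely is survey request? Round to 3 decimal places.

By Bayes' rule with conditional independence, the unnormalized weight for each hypothesis is prior × ∏ likelihoods:
  survey request: 0.433 × 0.16 × 0.27 = 0.018706
  malware delivery: 0.567 × 0.35 × 0.92 = 0.18257
Normalizing constant Z = 0.018706 + 0.18257 = 0.20128.
P(survey request | evidence) = 0.018706 / 0.20128 ≈ 0.093.

0.093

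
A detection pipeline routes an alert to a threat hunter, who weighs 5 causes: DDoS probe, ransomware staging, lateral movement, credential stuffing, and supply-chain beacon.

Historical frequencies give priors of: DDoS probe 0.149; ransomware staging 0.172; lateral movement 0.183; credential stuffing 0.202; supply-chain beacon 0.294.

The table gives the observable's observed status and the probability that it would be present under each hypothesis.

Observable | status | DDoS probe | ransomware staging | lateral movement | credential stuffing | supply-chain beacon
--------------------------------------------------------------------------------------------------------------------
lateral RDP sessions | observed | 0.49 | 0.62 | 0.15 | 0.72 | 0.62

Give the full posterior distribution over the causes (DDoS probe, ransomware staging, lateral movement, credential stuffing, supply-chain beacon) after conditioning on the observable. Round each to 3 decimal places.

Multiply each prior by the likelihood of the observable:
  DDoS probe: 0.149 × 0.49 = 0.07301
  ransomware staging: 0.172 × 0.62 = 0.10664
  lateral movement: 0.183 × 0.15 = 0.02745
  credential stuffing: 0.202 × 0.72 = 0.14544
  supply-chain beacon: 0.294 × 0.62 = 0.18228
Marginal likelihood of the evidence = 0.53482.
P(DDoS probe | evidence) = 0.07301 / 0.53482 ≈ 0.137
P(ransomware staging | evidence) = 0.10664 / 0.53482 ≈ 0.199
P(lateral movement | evidence) = 0.02745 / 0.53482 ≈ 0.051
P(credential stuffing | evidence) = 0.14544 / 0.53482 ≈ 0.272
P(supply-chain beacon | evidence) = 0.18228 / 0.53482 ≈ 0.341

0.137, 0.199, 0.051, 0.272, 0.341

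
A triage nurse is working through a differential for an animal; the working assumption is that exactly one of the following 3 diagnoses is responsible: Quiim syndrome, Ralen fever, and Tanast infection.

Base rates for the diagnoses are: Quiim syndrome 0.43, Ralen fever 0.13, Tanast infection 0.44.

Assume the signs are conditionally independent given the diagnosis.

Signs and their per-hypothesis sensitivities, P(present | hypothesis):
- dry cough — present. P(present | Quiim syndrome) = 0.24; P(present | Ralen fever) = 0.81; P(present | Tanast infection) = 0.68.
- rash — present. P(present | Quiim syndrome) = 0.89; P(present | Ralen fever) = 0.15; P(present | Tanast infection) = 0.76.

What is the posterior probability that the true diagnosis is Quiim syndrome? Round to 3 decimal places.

0.274

For each hypothesis, the unnormalized posterior weight is prior × product of the sign likelihoods:
  Quiim syndrome: 0.43 × 0.24 × 0.89 = 0.091848
  Ralen fever: 0.13 × 0.81 × 0.15 = 0.015795
  Tanast infection: 0.44 × 0.68 × 0.76 = 0.22739
Marginal likelihood of the evidence = 0.33504.
P(Quiim syndrome | evidence) = 0.091848 / 0.33504 ≈ 0.274.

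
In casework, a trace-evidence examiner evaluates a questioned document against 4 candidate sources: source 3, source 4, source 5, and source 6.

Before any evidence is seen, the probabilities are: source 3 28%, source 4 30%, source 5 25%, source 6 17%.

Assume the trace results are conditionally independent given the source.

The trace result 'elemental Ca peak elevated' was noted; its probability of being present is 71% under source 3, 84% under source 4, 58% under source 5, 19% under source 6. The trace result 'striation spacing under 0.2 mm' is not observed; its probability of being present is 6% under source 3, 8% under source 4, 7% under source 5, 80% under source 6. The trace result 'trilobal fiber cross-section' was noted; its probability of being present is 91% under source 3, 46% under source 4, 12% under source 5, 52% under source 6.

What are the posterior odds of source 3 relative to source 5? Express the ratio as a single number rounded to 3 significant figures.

10.5

The normalizing constant cancels in an odds ratio, so compute prior × likelihood for the two hypotheses only (using 1 − P(present | H) for each absent trace result):
  source 3: 0.28 × 0.71 × (1 − 0.06) × 0.91 = 0.17005
  source 5: 0.25 × 0.58 × (1 − 0.07) × 0.12 = 0.016182
Odds(source 3 : source 5) = 0.17005 / 0.016182 ≈ 10.5.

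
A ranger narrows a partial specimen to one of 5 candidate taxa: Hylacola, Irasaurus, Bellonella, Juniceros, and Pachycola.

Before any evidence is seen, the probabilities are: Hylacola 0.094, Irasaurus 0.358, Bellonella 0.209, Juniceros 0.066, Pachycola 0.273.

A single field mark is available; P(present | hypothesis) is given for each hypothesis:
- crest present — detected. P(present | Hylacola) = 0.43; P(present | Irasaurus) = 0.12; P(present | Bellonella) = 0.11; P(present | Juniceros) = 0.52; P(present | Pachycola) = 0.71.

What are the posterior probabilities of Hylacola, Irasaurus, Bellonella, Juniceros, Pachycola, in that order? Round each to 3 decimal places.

0.121, 0.128, 0.069, 0.103, 0.579

For each hypothesis, the unnormalized posterior weight is prior × likelihood:
  Hylacola: 0.094 × 0.43 = 0.04042
  Irasaurus: 0.358 × 0.12 = 0.04296
  Bellonella: 0.209 × 0.11 = 0.02299
  Juniceros: 0.066 × 0.52 = 0.03432
  Pachycola: 0.273 × 0.71 = 0.19383
The unnormalized weights sum to 0.33452.
P(Hylacola | evidence) = 0.04042 / 0.33452 ≈ 0.121
P(Irasaurus | evidence) = 0.04296 / 0.33452 ≈ 0.128
P(Bellonella | evidence) = 0.02299 / 0.33452 ≈ 0.069
P(Juniceros | evidence) = 0.03432 / 0.33452 ≈ 0.103
P(Pachycola | evidence) = 0.19383 / 0.33452 ≈ 0.579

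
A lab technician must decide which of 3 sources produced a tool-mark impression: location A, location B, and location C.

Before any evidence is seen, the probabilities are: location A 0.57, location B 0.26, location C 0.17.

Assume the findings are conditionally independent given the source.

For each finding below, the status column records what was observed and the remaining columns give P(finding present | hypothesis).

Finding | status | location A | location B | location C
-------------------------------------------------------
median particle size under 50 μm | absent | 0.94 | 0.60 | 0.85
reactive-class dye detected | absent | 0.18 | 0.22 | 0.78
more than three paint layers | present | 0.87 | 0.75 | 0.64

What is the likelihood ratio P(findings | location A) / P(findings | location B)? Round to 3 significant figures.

0.183

Take the product of per-finding likelihoods under each hypothesis (using 1 − P(present | H) for each absent finding), then divide.
  location A: (1 − 0.94) × (1 − 0.18) × 0.87 = 0.042804
  location B: (1 − 0.60) × (1 − 0.22) × 0.75 = 0.234
Bayes factor = 0.042804 / 0.234 ≈ 0.183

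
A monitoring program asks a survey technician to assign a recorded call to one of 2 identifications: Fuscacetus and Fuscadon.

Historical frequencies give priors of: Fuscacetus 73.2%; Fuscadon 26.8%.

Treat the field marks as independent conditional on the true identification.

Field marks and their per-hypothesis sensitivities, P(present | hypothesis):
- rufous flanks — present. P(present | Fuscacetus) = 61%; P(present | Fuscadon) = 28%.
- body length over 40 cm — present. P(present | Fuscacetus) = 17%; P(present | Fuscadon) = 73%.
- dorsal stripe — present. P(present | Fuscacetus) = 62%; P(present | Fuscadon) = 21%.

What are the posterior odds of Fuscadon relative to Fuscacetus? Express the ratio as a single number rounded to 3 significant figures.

Posterior odds equal prior odds times the likelihood ratio; only the two competing hypotheses matter.
  Fuscadon: 0.268 × 0.28 × 0.73 × 0.21 = 0.011504
  Fuscacetus: 0.732 × 0.61 × 0.17 × 0.62 = 0.047063
Posterior odds = 0.011504 / 0.047063 ≈ 0.244.

0.244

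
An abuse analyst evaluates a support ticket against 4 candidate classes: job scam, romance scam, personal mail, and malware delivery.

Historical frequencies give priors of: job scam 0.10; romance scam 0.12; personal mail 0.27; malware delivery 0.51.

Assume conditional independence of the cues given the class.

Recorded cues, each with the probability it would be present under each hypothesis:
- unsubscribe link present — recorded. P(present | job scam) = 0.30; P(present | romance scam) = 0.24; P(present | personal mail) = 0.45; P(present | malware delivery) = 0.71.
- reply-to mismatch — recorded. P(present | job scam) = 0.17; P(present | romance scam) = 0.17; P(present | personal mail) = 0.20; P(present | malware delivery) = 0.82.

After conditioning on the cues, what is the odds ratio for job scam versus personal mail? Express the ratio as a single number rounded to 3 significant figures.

0.210

Posterior odds equal prior odds times the likelihood ratio; only the two competing hypotheses matter.
  job scam: 0.10 × 0.30 × 0.17 = 0.0051
  personal mail: 0.27 × 0.45 × 0.20 = 0.0243
Odds(job scam : personal mail) = 0.0051 / 0.0243 ≈ 0.210.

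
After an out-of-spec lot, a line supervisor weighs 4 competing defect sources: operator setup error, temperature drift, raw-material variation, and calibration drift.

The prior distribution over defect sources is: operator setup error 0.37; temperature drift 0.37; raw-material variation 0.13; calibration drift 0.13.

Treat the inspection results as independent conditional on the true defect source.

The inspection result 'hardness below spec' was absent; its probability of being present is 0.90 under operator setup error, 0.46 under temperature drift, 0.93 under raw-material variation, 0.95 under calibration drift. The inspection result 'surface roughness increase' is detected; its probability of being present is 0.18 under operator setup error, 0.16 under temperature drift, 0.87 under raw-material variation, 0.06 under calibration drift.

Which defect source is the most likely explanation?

temperature drift

For each hypothesis, the unnormalized posterior weight is prior × product of the inspection result likelihoods (using 1 − P(present | H) for each absent inspection result):
  operator setup error: 0.37 × (1 − 0.90) × 0.18 = 0.00666
  temperature drift: 0.37 × (1 − 0.46) × 0.16 = 0.031968
  raw-material variation: 0.13 × (1 − 0.93) × 0.87 = 0.007917
  calibration drift: 0.13 × (1 − 0.95) × 0.06 = 0.00039
The unnormalized weights sum to 0.046935.
P(operator setup error | evidence) ≈ 0.00666 / 0.046935 ≈ 0.142
P(temperature drift | evidence) ≈ 0.031968 / 0.046935 ≈ 0.681
P(raw-material variation | evidence) ≈ 0.007917 / 0.046935 ≈ 0.169
P(calibration drift | evidence) ≈ 0.00039 / 0.046935 ≈ 0.008
The largest is 0.681, so temperature drift is most probable.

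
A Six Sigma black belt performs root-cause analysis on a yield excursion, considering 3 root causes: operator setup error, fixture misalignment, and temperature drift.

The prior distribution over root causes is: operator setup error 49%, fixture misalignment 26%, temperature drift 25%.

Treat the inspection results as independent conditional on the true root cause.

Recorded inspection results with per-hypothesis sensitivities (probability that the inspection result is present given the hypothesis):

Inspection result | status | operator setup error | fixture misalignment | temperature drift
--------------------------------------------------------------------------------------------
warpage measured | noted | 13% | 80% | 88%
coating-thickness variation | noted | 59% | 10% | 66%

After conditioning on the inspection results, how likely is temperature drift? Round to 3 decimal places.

For each hypothesis, the unnormalized posterior weight is prior × product of the inspection result likelihoods:
  operator setup error: 0.49 × 0.13 × 0.59 = 0.037583
  fixture misalignment: 0.26 × 0.80 × 0.10 = 0.0208
  temperature drift: 0.25 × 0.88 × 0.66 = 0.1452
Normalizing constant Z = 0.037583 + 0.0208 + 0.1452 = 0.20358.
P(temperature drift | evidence) = 0.1452 / 0.20358 ≈ 0.713.

0.713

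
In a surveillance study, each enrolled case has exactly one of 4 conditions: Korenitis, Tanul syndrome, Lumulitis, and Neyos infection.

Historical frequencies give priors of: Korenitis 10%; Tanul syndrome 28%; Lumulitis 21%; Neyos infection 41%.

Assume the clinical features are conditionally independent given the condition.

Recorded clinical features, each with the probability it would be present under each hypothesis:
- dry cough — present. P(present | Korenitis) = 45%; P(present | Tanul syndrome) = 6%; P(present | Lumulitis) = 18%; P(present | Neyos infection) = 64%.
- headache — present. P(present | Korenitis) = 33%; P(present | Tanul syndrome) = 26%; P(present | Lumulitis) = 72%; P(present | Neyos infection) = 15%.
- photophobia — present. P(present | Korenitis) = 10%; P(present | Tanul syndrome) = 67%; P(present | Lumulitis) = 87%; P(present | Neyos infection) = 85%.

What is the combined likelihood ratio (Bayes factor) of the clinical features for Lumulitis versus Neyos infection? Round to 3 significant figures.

Take the product of per-clinical feature likelihoods under each hypothesis, then divide.
  Lumulitis: 0.18 × 0.72 × 0.87 = 0.11275
  Neyos infection: 0.64 × 0.15 × 0.85 = 0.0816
Bayes factor = 0.11275 / 0.0816 ≈ 1.38

1.38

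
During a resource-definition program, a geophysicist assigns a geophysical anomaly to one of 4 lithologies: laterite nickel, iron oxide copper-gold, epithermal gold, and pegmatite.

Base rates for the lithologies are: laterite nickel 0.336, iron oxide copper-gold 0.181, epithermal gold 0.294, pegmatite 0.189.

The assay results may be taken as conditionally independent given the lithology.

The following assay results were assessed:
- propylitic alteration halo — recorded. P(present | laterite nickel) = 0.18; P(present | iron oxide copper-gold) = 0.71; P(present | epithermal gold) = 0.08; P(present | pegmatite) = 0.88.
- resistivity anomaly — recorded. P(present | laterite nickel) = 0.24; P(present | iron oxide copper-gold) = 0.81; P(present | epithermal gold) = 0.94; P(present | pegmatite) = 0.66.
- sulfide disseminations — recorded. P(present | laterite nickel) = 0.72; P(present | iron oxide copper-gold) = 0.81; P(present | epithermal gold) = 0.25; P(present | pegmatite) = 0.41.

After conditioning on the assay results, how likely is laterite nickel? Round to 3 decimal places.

By Bayes' rule with conditional independence, the unnormalized weight for each hypothesis is prior × ∏ likelihoods:
  laterite nickel: 0.336 × 0.18 × 0.24 × 0.72 = 0.010451
  iron oxide copper-gold: 0.181 × 0.71 × 0.81 × 0.81 = 0.084315
  epithermal gold: 0.294 × 0.08 × 0.94 × 0.25 = 0.0055272
  pegmatite: 0.189 × 0.88 × 0.66 × 0.41 = 0.045006
Marginal likelihood of the evidence = 0.1453.
P(laterite nickel | evidence) = 0.010451 / 0.1453 ≈ 0.072.

0.072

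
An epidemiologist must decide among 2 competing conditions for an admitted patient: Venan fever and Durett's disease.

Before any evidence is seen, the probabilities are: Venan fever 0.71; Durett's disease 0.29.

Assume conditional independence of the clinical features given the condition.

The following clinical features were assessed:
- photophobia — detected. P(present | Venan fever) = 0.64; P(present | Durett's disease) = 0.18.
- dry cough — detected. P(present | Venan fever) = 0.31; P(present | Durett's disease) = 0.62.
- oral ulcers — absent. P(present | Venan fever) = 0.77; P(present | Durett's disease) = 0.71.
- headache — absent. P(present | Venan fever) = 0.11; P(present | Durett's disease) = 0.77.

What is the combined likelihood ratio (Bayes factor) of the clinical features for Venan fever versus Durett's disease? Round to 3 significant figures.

The Bayes factor is the ratio of the joint likelihoods of the clinical feature pattern under the two hypotheses (using 1 − P(present | H) for each absent clinical feature).
  Venan fever: 0.64 × 0.31 × (1 − 0.77) × (1 − 0.11) = 0.040612
  Durett's disease: 0.18 × 0.62 × (1 − 0.71) × (1 − 0.77) = 0.0074437
Bayes factor = 0.040612 / 0.0074437 ≈ 5.46

5.46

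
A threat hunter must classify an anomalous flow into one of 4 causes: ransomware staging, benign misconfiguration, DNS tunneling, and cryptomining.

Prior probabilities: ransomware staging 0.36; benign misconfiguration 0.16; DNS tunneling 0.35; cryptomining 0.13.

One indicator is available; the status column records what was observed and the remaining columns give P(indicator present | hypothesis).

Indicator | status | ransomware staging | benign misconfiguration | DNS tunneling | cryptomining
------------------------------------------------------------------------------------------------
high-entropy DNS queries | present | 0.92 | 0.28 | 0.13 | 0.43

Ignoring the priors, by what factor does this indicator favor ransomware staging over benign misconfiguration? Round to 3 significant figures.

Likelihood of this indicator under each hypothesis:
  ransomware staging: 0.92
  benign misconfiguration: 0.28
Bayes factor = 0.92 / 0.28 ≈ 3.29

3.29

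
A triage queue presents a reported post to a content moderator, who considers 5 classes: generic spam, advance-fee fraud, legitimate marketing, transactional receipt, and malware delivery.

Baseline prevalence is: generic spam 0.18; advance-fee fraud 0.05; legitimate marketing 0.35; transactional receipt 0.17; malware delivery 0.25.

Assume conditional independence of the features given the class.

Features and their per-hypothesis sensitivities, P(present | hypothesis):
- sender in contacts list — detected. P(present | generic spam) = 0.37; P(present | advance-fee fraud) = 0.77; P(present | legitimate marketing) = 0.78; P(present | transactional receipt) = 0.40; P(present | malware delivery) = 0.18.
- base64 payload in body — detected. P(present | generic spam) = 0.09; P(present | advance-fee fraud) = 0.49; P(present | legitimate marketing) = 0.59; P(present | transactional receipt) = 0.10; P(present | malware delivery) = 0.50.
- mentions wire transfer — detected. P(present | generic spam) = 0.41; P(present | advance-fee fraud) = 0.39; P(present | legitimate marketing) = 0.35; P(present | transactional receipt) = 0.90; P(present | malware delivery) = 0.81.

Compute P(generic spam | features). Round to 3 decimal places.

By Bayes' rule with conditional independence, the unnormalized weight for each hypothesis is prior × ∏ likelihoods:
  generic spam: 0.18 × 0.37 × 0.09 × 0.41 = 0.0024575
  advance-fee fraud: 0.05 × 0.77 × 0.49 × 0.39 = 0.0073574
  legitimate marketing: 0.35 × 0.78 × 0.59 × 0.35 = 0.056374
  transactional receipt: 0.17 × 0.40 × 0.10 × 0.90 = 0.00612
  malware delivery: 0.25 × 0.18 × 0.50 × 0.81 = 0.018225
Normalizing constant Z = 0.0024575 + 0.0073574 + 0.056374 + 0.00612 + 0.018225 = 0.090534.
P(generic spam | evidence) = 0.0024575 / 0.090534 ≈ 0.027.

0.027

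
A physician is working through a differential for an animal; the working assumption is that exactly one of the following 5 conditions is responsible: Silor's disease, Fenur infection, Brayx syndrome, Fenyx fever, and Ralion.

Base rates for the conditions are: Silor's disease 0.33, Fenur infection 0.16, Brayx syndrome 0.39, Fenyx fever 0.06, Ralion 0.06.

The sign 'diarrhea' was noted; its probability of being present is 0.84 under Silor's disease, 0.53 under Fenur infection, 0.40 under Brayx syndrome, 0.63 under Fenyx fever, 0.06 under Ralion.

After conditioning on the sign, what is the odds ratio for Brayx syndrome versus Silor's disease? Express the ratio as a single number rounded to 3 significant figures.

Unnormalized posterior weight (prior times the sign likelihood) for each of the two hypotheses:
  Brayx syndrome: 0.39 × 0.40 = 0.156
  Silor's disease: 0.33 × 0.84 = 0.2772
Odds(Brayx syndrome : Silor's disease) = 0.156 / 0.2772 ≈ 0.563.

0.563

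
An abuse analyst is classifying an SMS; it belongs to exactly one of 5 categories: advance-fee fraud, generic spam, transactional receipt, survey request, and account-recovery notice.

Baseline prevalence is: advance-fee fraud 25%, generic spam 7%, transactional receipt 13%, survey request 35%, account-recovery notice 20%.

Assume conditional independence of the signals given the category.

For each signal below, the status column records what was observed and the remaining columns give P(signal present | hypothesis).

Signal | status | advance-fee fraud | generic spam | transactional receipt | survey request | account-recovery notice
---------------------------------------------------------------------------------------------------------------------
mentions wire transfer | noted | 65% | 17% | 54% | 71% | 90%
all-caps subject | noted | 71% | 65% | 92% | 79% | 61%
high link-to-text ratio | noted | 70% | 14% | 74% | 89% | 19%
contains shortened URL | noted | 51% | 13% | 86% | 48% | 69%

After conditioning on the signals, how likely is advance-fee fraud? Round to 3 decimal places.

By Bayes' rule with conditional independence, the unnormalized weight for each hypothesis is prior × ∏ likelihoods:
  advance-fee fraud: 0.25 × 0.65 × 0.71 × 0.70 × 0.51 = 0.041189
  generic spam: 0.07 × 0.17 × 0.65 × 0.14 × 0.13 = 0.00014078
  transactional receipt: 0.13 × 0.54 × 0.92 × 0.74 × 0.86 = 0.041101
  survey request: 0.35 × 0.71 × 0.79 × 0.89 × 0.48 = 0.083866
  account-recovery notice: 0.20 × 0.90 × 0.61 × 0.19 × 0.69 = 0.014395
The unnormalized weights sum to 0.18069.
P(advance-fee fraud | evidence) = 0.041189 / 0.18069 ≈ 0.228.

0.228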